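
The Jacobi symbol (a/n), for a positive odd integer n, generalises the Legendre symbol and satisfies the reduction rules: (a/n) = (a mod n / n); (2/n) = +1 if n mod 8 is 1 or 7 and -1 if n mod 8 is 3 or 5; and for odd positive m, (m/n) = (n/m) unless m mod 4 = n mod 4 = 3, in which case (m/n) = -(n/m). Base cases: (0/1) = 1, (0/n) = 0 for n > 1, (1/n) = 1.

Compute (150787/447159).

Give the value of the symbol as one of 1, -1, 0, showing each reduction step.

reciprocity: (150787/447159) = -1·(447159/150787) since 150787 mod 4 = 3, 447159 mod 4 = 3; sign now -1
(447159/150787) = (145585/150787)   [reduce mod 150787]
reciprocity: (145585/150787) = +1·(150787/145585) since 145585 mod 4 = 1, 150787 mod 4 = 3; sign now -1
(150787/145585) = (5202/145585)   [reduce mod 145585]
5202 = 2^1·2601; (2/145585) = +1 since 145585 mod 8 = 1, so (5202/145585) = (+1)^1·(2601/145585); sign now -1
reciprocity: (2601/145585) = +1·(145585/2601) since 2601 mod 4 = 1, 145585 mod 4 = 1; sign now -1
(145585/2601) = (2530/2601)   [reduce mod 2601]
2530 = 2^1·1265; (2/2601) = +1 since 2601 mod 8 = 1, so (2530/2601) = (+1)^1·(1265/2601); sign now -1
reciprocity: (1265/2601) = +1·(2601/1265) since 1265 mod 4 = 1, 2601 mod 4 = 1; sign now -1
(2601/1265) = (71/1265)   [reduce mod 1265]
reciprocity: (71/1265) = +1·(1265/71) since 71 mod 4 = 3, 1265 mod 4 = 1; sign now -1
(1265/71) = (58/71)   [reduce mod 71]
58 = 2^1·29; (2/71) = +1 since 71 mod 8 = 7, so (58/71) = (+1)^1·(29/71); sign now -1
reciprocity: (29/71) = +1·(71/29) since 29 mod 4 = 1, 71 mod 4 = 3; sign now -1
(71/29) = (13/29)   [reduce mod 29]
reciprocity: (13/29) = +1·(29/13) since 13 mod 4 = 1, 29 mod 4 = 1; sign now -1
(29/13) = (3/13)   [reduce mod 13]
reciprocity: (3/13) = +1·(13/3) since 3 mod 4 = 3, 13 mod 4 = 1; sign now -1
(13/3) = (1/3)   [reduce mod 3]
(1/3) = 1; final value = sign = -1

-1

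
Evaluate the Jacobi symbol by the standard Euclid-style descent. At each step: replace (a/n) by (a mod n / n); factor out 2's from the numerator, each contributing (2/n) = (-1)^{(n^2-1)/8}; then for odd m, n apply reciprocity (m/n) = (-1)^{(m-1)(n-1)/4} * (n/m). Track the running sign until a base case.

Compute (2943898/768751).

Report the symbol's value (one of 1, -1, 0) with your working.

(2943898/768751): 2943898 mod 768751 = 637645, so (2943898/768751) = (637645/768751)
flip (637645/768751) -> (768751/637645): both odd, 637645 mod 4 = 1, 768751 mod 4 = 3, so the flip contributes +1; sign now +1
(768751/637645): 768751 mod 637645 = 131106, so (768751/637645) = (131106/637645)
factor out 2^1: 131106 = 2^1·65553; with 637645 mod 8 = 5, (2/637645) = -1; sign now -1; continue with (65553/637645)
flip (65553/637645) -> (637645/65553): both odd, 65553 mod 4 = 1, 637645 mod 4 = 1, so the flip contributes +1; sign now -1
(637645/65553): 637645 mod 65553 = 47668, so (637645/65553) = (47668/65553)
factor out 2^2: 47668 = 2^2·11917; with 65553 mod 8 = 1, (2/65553) = +1; sign now -1; continue with (11917/65553)
flip (11917/65553) -> (65553/11917): both odd, 11917 mod 4 = 1, 65553 mod 4 = 1, so the flip contributes +1; sign now -1
(65553/11917): 65553 mod 11917 = 5968, so (65553/11917) = (5968/11917)
factor out 2^4: 5968 = 2^4·373; with 11917 mod 8 = 5, (2/11917) = -1; sign now -1; continue with (373/11917)
flip (373/11917) -> (11917/373): both odd, 373 mod 4 = 1, 11917 mod 4 = 1, so the flip contributes +1; sign now -1
(11917/373): 11917 mod 373 = 354, so (11917/373) = (354/373)
factor out 2^1: 354 = 2^1·177; with 373 mod 8 = 5, (2/373) = -1; sign now +1; continue with (177/373)
flip (177/373) -> (373/177): both odd, 177 mod 4 = 1, 373 mod 4 = 1, so the flip contributes +1; sign now +1
(373/177): 373 mod 177 = 19, so (373/177) = (19/177)
flip (19/177) -> (177/19): both odd, 19 mod 4 = 3, 177 mod 4 = 1, so the flip contributes +1; sign now +1
(177/19): 177 mod 19 = 6, so (177/19) = (6/19)
factor out 2^1: 6 = 2^1·3; with 19 mod 8 = 3, (2/19) = -1; sign now -1; continue with (3/19)
flip (3/19) -> (19/3): both odd, 3 mod 4 = 3, 19 mod 4 = 3, so the flip contributes -1; sign now +1
(19/3): 19 mod 3 = 1, so (19/3) = (1/3)
reached (1/3) = 1, so the symbol is +1

1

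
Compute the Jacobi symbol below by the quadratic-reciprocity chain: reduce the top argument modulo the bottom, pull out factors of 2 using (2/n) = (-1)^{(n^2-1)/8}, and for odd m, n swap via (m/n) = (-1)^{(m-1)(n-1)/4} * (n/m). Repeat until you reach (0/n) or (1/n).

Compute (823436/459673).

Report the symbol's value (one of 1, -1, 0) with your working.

(823436/459673): 823436 mod 459673 = 363763, so (823436/459673) = (363763/459673)
flip (363763/459673) -> (459673/363763): both odd, 363763 mod 4 = 3, 459673 mod 4 = 1, so the flip contributes +1; sign now +1
(459673/363763): 459673 mod 363763 = 95910, so (459673/363763) = (95910/363763)
factor out 2^1: 95910 = 2^1·47955; with 363763 mod 8 = 3, (2/363763) = -1; sign now -1; continue with (47955/363763)
flip (47955/363763) -> (363763/47955): both odd, 47955 mod 4 = 3, 363763 mod 4 = 3, so the flip contributes -1; sign now +1
(363763/47955): 363763 mod 47955 = 28078, so (363763/47955) = (28078/47955)
factor out 2^1: 28078 = 2^1·14039; with 47955 mod 8 = 3, (2/47955) = -1; sign now -1; continue with (14039/47955)
flip (14039/47955) -> (47955/14039): both odd, 14039 mod 4 = 3, 47955 mod 4 = 3, so the flip contributes -1; sign now +1
(47955/14039): 47955 mod 14039 = 5838, so (47955/14039) = (5838/14039)
factor out 2^1: 5838 = 2^1·2919; with 14039 mod 8 = 7, (2/14039) = +1; sign now +1; continue with (2919/14039)
flip (2919/14039) -> (14039/2919): both odd, 2919 mod 4 = 3, 14039 mod 4 = 3, so the flip contributes -1; sign now -1
(14039/2919): 14039 mod 2919 = 2363, so (14039/2919) = (2363/2919)
flip (2363/2919) -> (2919/2363): both odd, 2363 mod 4 = 3, 2919 mod 4 = 3, so the flip contributes -1; sign now +1
(2919/2363): 2919 mod 2363 = 556, so (2919/2363) = (556/2363)
factor out 2^2: 556 = 2^2·139; with 2363 mod 8 = 3, (2/2363) = -1; sign now +1; continue with (139/2363)
flip (139/2363) -> (2363/139): both odd, 139 mod 4 = 3, 2363 mod 4 = 3, so the flip contributes -1; sign now -1
(2363/139): 2363 mod 139 = 0, so (2363/139) = (0/139)
reached (0/139); gcd(a, n) > 1, so (0/139) = 0 and the symbol is 0

0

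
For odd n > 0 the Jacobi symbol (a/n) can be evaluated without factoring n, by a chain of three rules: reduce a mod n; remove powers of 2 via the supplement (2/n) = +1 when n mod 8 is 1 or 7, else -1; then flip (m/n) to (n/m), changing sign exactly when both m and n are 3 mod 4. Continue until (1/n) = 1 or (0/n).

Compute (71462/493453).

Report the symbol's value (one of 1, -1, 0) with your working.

factor out 2^1: 71462 = 2^1·35731; with 493453 mod 8 = 5, (2/493453) = -1; sign now -1; continue with (35731/493453)
flip (35731/493453) -> (493453/35731): both odd, 35731 mod 4 = 3, 493453 mod 4 = 1, so the flip contributes +1; sign now -1
(493453/35731): 493453 mod 35731 = 28950, so (493453/35731) = (28950/35731)
factor out 2^1: 28950 = 2^1·14475; with 35731 mod 8 = 3, (2/35731) = -1; sign now +1; continue with (14475/35731)
flip (14475/35731) -> (35731/14475): both odd, 14475 mod 4 = 3, 35731 mod 4 = 3, so the flip contributes -1; sign now -1
(35731/14475): 35731 mod 14475 = 6781, so (35731/14475) = (6781/14475)
flip (6781/14475) -> (14475/6781): both odd, 6781 mod 4 = 1, 14475 mod 4 = 3, so the flip contributes +1; sign now -1
(14475/6781): 14475 mod 6781 = 913, so (14475/6781) = (913/6781)
flip (913/6781) -> (6781/913): both odd, 913 mod 4 = 1, 6781 mod 4 = 1, so the flip contributes +1; sign now -1
(6781/913): 6781 mod 913 = 390, so (6781/913) = (390/913)
factor out 2^1: 390 = 2^1·195; with 913 mod 8 = 1, (2/913) = +1; sign now -1; continue with (195/913)
flip (195/913) -> (913/195): both odd, 195 mod 4 = 3, 913 mod 4 = 1, so the flip contributes +1; sign now -1
(913/195): 913 mod 195 = 133, so (913/195) = (133/195)
flip (133/195) -> (195/133): both odd, 133 mod 4 = 1, 195 mod 4 = 3, so the flip contributes +1; sign now -1
(195/133): 195 mod 133 = 62, so (195/133) = (62/133)
factor out 2^1: 62 = 2^1·31; with 133 mod 8 = 5, (2/133) = -1; sign now +1; continue with (31/133)
flip (31/133) -> (133/31): both odd, 31 mod 4 = 3, 133 mod 4 = 1, so the flip contributes +1; sign now +1
(133/31): 133 mod 31 = 9, so (133/31) = (9/31)
flip (9/31) -> (31/9): both odd, 9 mod 4 = 1, 31 mod 4 = 3, so the flip contributes +1; sign now +1
(31/9): 31 mod 9 = 4, so (31/9) = (4/9)
factor out 2^2: 4 = 2^2·1; with 9 mod 8 = 1, (2/9) = +1; sign now +1; continue with (1/9)
reached (1/9) = 1, so the symbol is +1

1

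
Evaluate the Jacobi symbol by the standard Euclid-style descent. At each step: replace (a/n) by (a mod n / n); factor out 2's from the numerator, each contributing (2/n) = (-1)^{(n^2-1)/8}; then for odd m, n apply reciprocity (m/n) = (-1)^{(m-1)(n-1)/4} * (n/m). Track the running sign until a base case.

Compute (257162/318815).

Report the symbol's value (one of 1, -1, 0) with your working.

-1

factor out 2^1: 257162 = 2^1·128581; with 318815 mod 8 = 7, (2/318815) = +1; sign now +1; continue with (128581/318815)
flip (128581/318815) -> (318815/128581): both odd, 128581 mod 4 = 1, 318815 mod 4 = 3, so the flip contributes +1; sign now +1
(318815/128581): 318815 mod 128581 = 61653, so (318815/128581) = (61653/128581)
flip (61653/128581) -> (128581/61653): both odd, 61653 mod 4 = 1, 128581 mod 4 = 1, so the flip contributes +1; sign now +1
(128581/61653): 128581 mod 61653 = 5275, so (128581/61653) = (5275/61653)
flip (5275/61653) -> (61653/5275): both odd, 5275 mod 4 = 3, 61653 mod 4 = 1, so the flip contributes +1; sign now +1
(61653/5275): 61653 mod 5275 = 3628, so (61653/5275) = (3628/5275)
factor out 2^2: 3628 = 2^2·907; with 5275 mod 8 = 3, (2/5275) = -1; sign now +1; continue with (907/5275)
flip (907/5275) -> (5275/907): both odd, 907 mod 4 = 3, 5275 mod 4 = 3, so the flip contributes -1; sign now -1
(5275/907): 5275 mod 907 = 740, so (5275/907) = (740/907)
factor out 2^2: 740 = 2^2·185; with 907 mod 8 = 3, (2/907) = -1; sign now -1; continue with (185/907)
flip (185/907) -> (907/185): both odd, 185 mod 4 = 1, 907 mod 4 = 3, so the flip contributes +1; sign now -1
(907/185): 907 mod 185 = 167, so (907/185) = (167/185)
flip (167/185) -> (185/167): both odd, 167 mod 4 = 3, 185 mod 4 = 1, so the flip contributes +1; sign now -1
(185/167): 185 mod 167 = 18, so (185/167) = (18/167)
factor out 2^1: 18 = 2^1·9; with 167 mod 8 = 7, (2/167) = +1; sign now -1; continue with (9/167)
flip (9/167) -> (167/9): both odd, 9 mod 4 = 1, 167 mod 4 = 3, so the flip contributes +1; sign now -1
(167/9): 167 mod 9 = 5, so (167/9) = (5/9)
flip (5/9) -> (9/5): both odd, 5 mod 4 = 1, 9 mod 4 = 1, so the flip contributes +1; sign now -1
(9/5): 9 mod 5 = 4, so (9/5) = (4/5)
factor out 2^2: 4 = 2^2·1; with 5 mod 8 = 5, (2/5) = -1; sign now -1; continue with (1/5)
reached (1/5) = 1, so the symbol is -1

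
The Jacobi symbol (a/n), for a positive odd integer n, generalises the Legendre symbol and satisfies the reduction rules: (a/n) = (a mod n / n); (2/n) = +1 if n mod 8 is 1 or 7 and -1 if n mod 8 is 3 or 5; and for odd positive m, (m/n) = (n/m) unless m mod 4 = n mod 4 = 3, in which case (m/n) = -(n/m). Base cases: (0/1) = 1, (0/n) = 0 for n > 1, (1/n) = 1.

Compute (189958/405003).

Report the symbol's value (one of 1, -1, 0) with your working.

-1

189958 = 2^1·94979; (2/405003) = -1 since 405003 mod 8 = 3, so (189958/405003) = (-1)^1·(94979/405003); sign now -1
reciprocity: (94979/405003) = -1·(405003/94979) since 94979 mod 4 = 3, 405003 mod 4 = 3; sign now +1
(405003/94979) = (25087/94979)   [reduce mod 94979]
reciprocity: (25087/94979) = -1·(94979/25087) since 25087 mod 4 = 3, 94979 mod 4 = 3; sign now -1
(94979/25087) = (19718/25087)   [reduce mod 25087]
19718 = 2^1·9859; (2/25087) = +1 since 25087 mod 8 = 7, so (19718/25087) = (+1)^1·(9859/25087); sign now -1
reciprocity: (9859/25087) = -1·(25087/9859) since 9859 mod 4 = 3, 25087 mod 4 = 3; sign now +1
(25087/9859) = (5369/9859)   [reduce mod 9859]
reciprocity: (5369/9859) = +1·(9859/5369) since 5369 mod 4 = 1, 9859 mod 4 = 3; sign now +1
(9859/5369) = (4490/5369)   [reduce mod 5369]
4490 = 2^1·2245; (2/5369) = +1 since 5369 mod 8 = 1, so (4490/5369) = (+1)^1·(2245/5369); sign now +1
reciprocity: (2245/5369) = +1·(5369/2245) since 2245 mod 4 = 1, 5369 mod 4 = 1; sign now +1
(5369/2245) = (879/2245)   [reduce mod 2245]
reciprocity: (879/2245) = +1·(2245/879) since 879 mod 4 = 3, 2245 mod 4 = 1; sign now +1
(2245/879) = (487/879)   [reduce mod 879]
reciprocity: (487/879) = -1·(879/487) since 487 mod 4 = 3, 879 mod 4 = 3; sign now -1
(879/487) = (392/487)   [reduce mod 487]
392 = 2^3·49; (2/487) = +1 since 487 mod 8 = 7, so (392/487) = (+1)^3·(49/487); sign now -1
reciprocity: (49/487) = +1·(487/49) since 49 mod 4 = 1, 487 mod 4 = 3; sign now -1
(487/49) = (46/49)   [reduce mod 49]
46 = 2^1·23; (2/49) = +1 since 49 mod 8 = 1, so (46/49) = (+1)^1·(23/49); sign now -1
reciprocity: (23/49) = +1·(49/23) since 23 mod 4 = 3, 49 mod 4 = 1; sign now -1
(49/23) = (3/23)   [reduce mod 23]
reciprocity: (3/23) = -1·(23/3) since 3 mod 4 = 3, 23 mod 4 = 3; sign now +1
(23/3) = (2/3)   [reduce mod 3]
2 = 2^1·1; (2/3) = -1 since 3 mod 8 = 3, so (2/3) = (-1)^1·(1/3); sign now -1
(1/3) = 1; final value = sign = -1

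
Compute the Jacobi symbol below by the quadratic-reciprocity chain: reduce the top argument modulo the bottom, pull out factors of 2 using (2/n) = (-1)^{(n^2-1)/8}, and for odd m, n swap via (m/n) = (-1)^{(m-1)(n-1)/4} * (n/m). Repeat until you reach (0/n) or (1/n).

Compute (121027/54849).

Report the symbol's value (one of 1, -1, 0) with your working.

-1

(121027/54849) = (11329/54849)   [reduce mod 54849]
reciprocity: (11329/54849) = +1·(54849/11329) since 11329 mod 4 = 1, 54849 mod 4 = 1; sign now +1
(54849/11329) = (9533/11329)   [reduce mod 11329]
reciprocity: (9533/11329) = +1·(11329/9533) since 9533 mod 4 = 1, 11329 mod 4 = 1; sign now +1
(11329/9533) = (1796/9533)   [reduce mod 9533]
1796 = 2^2·449; (2/9533) = -1 since 9533 mod 8 = 5, so (1796/9533) = (-1)^2·(449/9533); sign now +1
reciprocity: (449/9533) = +1·(9533/449) since 449 mod 4 = 1, 9533 mod 4 = 1; sign now +1
(9533/449) = (104/449)   [reduce mod 449]
104 = 2^3·13; (2/449) = +1 since 449 mod 8 = 1, so (104/449) = (+1)^3·(13/449); sign now +1
reciprocity: (13/449) = +1·(449/13) since 13 mod 4 = 1, 449 mod 4 = 1; sign now +1
(449/13) = (7/13)   [reduce mod 13]
reciprocity: (7/13) = +1·(13/7) since 7 mod 4 = 3, 13 mod 4 = 1; sign now +1
(13/7) = (6/7)   [reduce mod 7]
6 = 2^1·3; (2/7) = +1 since 7 mod 8 = 7, so (6/7) = (+1)^1·(3/7); sign now +1
reciprocity: (3/7) = -1·(7/3) since 3 mod 4 = 3, 7 mod 4 = 3; sign now -1
(7/3) = (1/3)   [reduce mod 3]
(1/3) = 1; final value = sign = -1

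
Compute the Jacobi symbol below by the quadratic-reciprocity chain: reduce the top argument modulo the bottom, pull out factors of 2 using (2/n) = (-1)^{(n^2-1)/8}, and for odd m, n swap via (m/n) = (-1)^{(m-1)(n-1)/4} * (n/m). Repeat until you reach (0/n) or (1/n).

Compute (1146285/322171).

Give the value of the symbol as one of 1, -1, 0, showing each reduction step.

(1146285/322171): 1146285 mod 322171 = 179772, so (1146285/322171) = (179772/322171)
factor out 2^2: 179772 = 2^2·44943; with 322171 mod 8 = 3, (2/322171) = -1; sign now +1; continue with (44943/322171)
flip (44943/322171) -> (322171/44943): both odd, 44943 mod 4 = 3, 322171 mod 4 = 3, so the flip contributes -1; sign now -1
(322171/44943): 322171 mod 44943 = 7570, so (322171/44943) = (7570/44943)
factor out 2^1: 7570 = 2^1·3785; with 44943 mod 8 = 7, (2/44943) = +1; sign now -1; continue with (3785/44943)
flip (3785/44943) -> (44943/3785): both odd, 3785 mod 4 = 1, 44943 mod 4 = 3, so the flip contributes +1; sign now -1
(44943/3785): 44943 mod 3785 = 3308, so (44943/3785) = (3308/3785)
factor out 2^2: 3308 = 2^2·827; with 3785 mod 8 = 1, (2/3785) = +1; sign now -1; continue with (827/3785)
flip (827/3785) -> (3785/827): both odd, 827 mod 4 = 3, 3785 mod 4 = 1, so the flip contributes +1; sign now -1
(3785/827): 3785 mod 827 = 477, so (3785/827) = (477/827)
flip (477/827) -> (827/477): both odd, 477 mod 4 = 1, 827 mod 4 = 3, so the flip contributes +1; sign now -1
(827/477): 827 mod 477 = 350, so (827/477) = (350/477)
factor out 2^1: 350 = 2^1·175; with 477 mod 8 = 5, (2/477) = -1; sign now +1; continue with (175/477)
flip (175/477) -> (477/175): both odd, 175 mod 4 = 3, 477 mod 4 = 1, so the flip contributes +1; sign now +1
(477/175): 477 mod 175 = 127, so (477/175) = (127/175)
flip (127/175) -> (175/127): both odd, 127 mod 4 = 3, 175 mod 4 = 3, so the flip contributes -1; sign now -1
(175/127): 175 mod 127 = 48, so (175/127) = (48/127)
factor out 2^4: 48 = 2^4·3; with 127 mod 8 = 7, (2/127) = +1; sign now -1; continue with (3/127)
flip (3/127) -> (127/3): both odd, 3 mod 4 = 3, 127 mod 4 = 3, so the flip contributes -1; sign now +1
(127/3): 127 mod 3 = 1, so (127/3) = (1/3)
reached (1/3) = 1, so the symbol is +1

1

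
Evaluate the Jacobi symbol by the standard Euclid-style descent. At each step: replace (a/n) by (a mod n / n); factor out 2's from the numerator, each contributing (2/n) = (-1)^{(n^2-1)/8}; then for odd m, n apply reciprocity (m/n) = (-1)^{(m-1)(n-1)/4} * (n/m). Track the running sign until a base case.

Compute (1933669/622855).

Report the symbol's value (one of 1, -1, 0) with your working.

-1

(1933669/622855): 1933669 mod 622855 = 65104, so (1933669/622855) = (65104/622855)
factor out 2^4: 65104 = 2^4·4069; with 622855 mod 8 = 7, (2/622855) = +1; sign now +1; continue with (4069/622855)
flip (4069/622855) -> (622855/4069): both odd, 4069 mod 4 = 1, 622855 mod 4 = 3, so the flip contributes +1; sign now +1
(622855/4069): 622855 mod 4069 = 298, so (622855/4069) = (298/4069)
factor out 2^1: 298 = 2^1·149; with 4069 mod 8 = 5, (2/4069) = -1; sign now -1; continue with (149/4069)
flip (149/4069) -> (4069/149): both odd, 149 mod 4 = 1, 4069 mod 4 = 1, so the flip contributes +1; sign now -1
(4069/149): 4069 mod 149 = 46, so (4069/149) = (46/149)
factor out 2^1: 46 = 2^1·23; with 149 mod 8 = 5, (2/149) = -1; sign now +1; continue with (23/149)
flip (23/149) -> (149/23): both odd, 23 mod 4 = 3, 149 mod 4 = 1, so the flip contributes +1; sign now +1
(149/23): 149 mod 23 = 11, so (149/23) = (11/23)
flip (11/23) -> (23/11): both odd, 11 mod 4 = 3, 23 mod 4 = 3, so the flip contributes -1; sign now -1
(23/11): 23 mod 11 = 1, so (23/11) = (1/11)
reached (1/11) = 1, so the symbol is -1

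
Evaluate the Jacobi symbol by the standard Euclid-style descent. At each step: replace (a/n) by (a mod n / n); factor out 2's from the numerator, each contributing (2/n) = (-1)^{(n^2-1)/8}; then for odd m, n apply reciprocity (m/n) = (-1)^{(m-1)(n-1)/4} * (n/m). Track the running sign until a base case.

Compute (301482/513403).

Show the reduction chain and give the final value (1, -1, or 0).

1

301482 = 2^1·150741; (2/513403) = -1 since 513403 mod 8 = 3, so (301482/513403) = (-1)^1·(150741/513403); sign now -1
reciprocity: (150741/513403) = +1·(513403/150741) since 150741 mod 4 = 1, 513403 mod 4 = 3; sign now -1
(513403/150741) = (61180/150741)   [reduce mod 150741]
61180 = 2^2·15295; (2/150741) = -1 since 150741 mod 8 = 5, so (61180/150741) = (-1)^2·(15295/150741); sign now -1
reciprocity: (15295/150741) = +1·(150741/15295) since 15295 mod 4 = 3, 150741 mod 4 = 1; sign now -1
(150741/15295) = (13086/15295)   [reduce mod 15295]
13086 = 2^1·6543; (2/15295) = +1 since 15295 mod 8 = 7, so (13086/15295) = (+1)^1·(6543/15295); sign now -1
reciprocity: (6543/15295) = -1·(15295/6543) since 6543 mod 4 = 3, 15295 mod 4 = 3; sign now +1
(15295/6543) = (2209/6543)   [reduce mod 6543]
reciprocity: (2209/6543) = +1·(6543/2209) since 2209 mod 4 = 1, 6543 mod 4 = 3; sign now +1
(6543/2209) = (2125/2209)   [reduce mod 2209]
reciprocity: (2125/2209) = +1·(2209/2125) since 2125 mod 4 = 1, 2209 mod 4 = 1; sign now +1
(2209/2125) = (84/2125)   [reduce mod 2125]
84 = 2^2·21; (2/2125) = -1 since 2125 mod 8 = 5, so (84/2125) = (-1)^2·(21/2125); sign now +1
reciprocity: (21/2125) = +1·(2125/21) since 21 mod 4 = 1, 2125 mod 4 = 1; sign now +1
(2125/21) = (4/21)   [reduce mod 21]
4 = 2^2·1; (2/21) = -1 since 21 mod 8 = 5, so (4/21) = (-1)^2·(1/21); sign now +1
(1/21) = 1; final value = sign = +1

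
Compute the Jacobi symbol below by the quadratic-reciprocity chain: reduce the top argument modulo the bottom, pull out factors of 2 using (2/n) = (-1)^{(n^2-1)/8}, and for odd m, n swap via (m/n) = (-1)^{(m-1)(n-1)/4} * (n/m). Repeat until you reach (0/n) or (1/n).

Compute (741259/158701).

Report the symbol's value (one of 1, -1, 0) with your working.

(741259/158701) = (106455/158701)   [reduce mod 158701]
reciprocity: (106455/158701) = +1·(158701/106455) since 106455 mod 4 = 3, 158701 mod 4 = 1; sign now +1
(158701/106455) = (52246/106455)   [reduce mod 106455]
52246 = 2^1·26123; (2/106455) = +1 since 106455 mod 8 = 7, so (52246/106455) = (+1)^1·(26123/106455); sign now +1
reciprocity: (26123/106455) = -1·(106455/26123) since 26123 mod 4 = 3, 106455 mod 4 = 3; sign now -1
(106455/26123) = (1963/26123)   [reduce mod 26123]
reciprocity: (1963/26123) = -1·(26123/1963) since 1963 mod 4 = 3, 26123 mod 4 = 3; sign now +1
(26123/1963) = (604/1963)   [reduce mod 1963]
604 = 2^2·151; (2/1963) = -1 since 1963 mod 8 = 3, so (604/1963) = (-1)^2·(151/1963); sign now +1
reciprocity: (151/1963) = -1·(1963/151) since 151 mod 4 = 3, 1963 mod 4 = 3; sign now -1
(1963/151) = (0/151)   [reduce mod 151]
(0/151) = 0   [gcd(a, n) > 1]; final value = 0

0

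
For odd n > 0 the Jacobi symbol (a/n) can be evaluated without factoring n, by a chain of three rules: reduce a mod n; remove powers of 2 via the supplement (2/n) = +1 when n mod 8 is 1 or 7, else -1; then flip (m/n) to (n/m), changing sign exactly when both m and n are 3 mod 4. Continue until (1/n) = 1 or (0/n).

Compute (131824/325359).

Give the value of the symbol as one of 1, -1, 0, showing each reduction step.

1

factor out 2^4: 131824 = 2^4·8239; with 325359 mod 8 = 7, (2/325359) = +1; sign now +1; continue with (8239/325359)
flip (8239/325359) -> (325359/8239): both odd, 8239 mod 4 = 3, 325359 mod 4 = 3, so the flip contributes -1; sign now -1
(325359/8239): 325359 mod 8239 = 4038, so (325359/8239) = (4038/8239)
factor out 2^1: 4038 = 2^1·2019; with 8239 mod 8 = 7, (2/8239) = +1; sign now -1; continue with (2019/8239)
flip (2019/8239) -> (8239/2019): both odd, 2019 mod 4 = 3, 8239 mod 4 = 3, so the flip contributes -1; sign now +1
(8239/2019): 8239 mod 2019 = 163, so (8239/2019) = (163/2019)
flip (163/2019) -> (2019/163): both odd, 163 mod 4 = 3, 2019 mod 4 = 3, so the flip contributes -1; sign now -1
(2019/163): 2019 mod 163 = 63, so (2019/163) = (63/163)
flip (63/163) -> (163/63): both odd, 63 mod 4 = 3, 163 mod 4 = 3, so the flip contributes -1; sign now +1
(163/63): 163 mod 63 = 37, so (163/63) = (37/63)
flip (37/63) -> (63/37): both odd, 37 mod 4 = 1, 63 mod 4 = 3, so the flip contributes +1; sign now +1
(63/37): 63 mod 37 = 26, so (63/37) = (26/37)
factor out 2^1: 26 = 2^1·13; with 37 mod 8 = 5, (2/37) = -1; sign now -1; continue with (13/37)
flip (13/37) -> (37/13): both odd, 13 mod 4 = 1, 37 mod 4 = 1, so the flip contributes +1; sign now -1
(37/13): 37 mod 13 = 11, so (37/13) = (11/13)
flip (11/13) -> (13/11): both odd, 11 mod 4 = 3, 13 mod 4 = 1, so the flip contributes +1; sign now -1
(13/11): 13 mod 11 = 2, so (13/11) = (2/11)
factor out 2^1: 2 = 2^1·1; with 11 mod 8 = 3, (2/11) = -1; sign now +1; continue with (1/11)
reached (1/11) = 1, so the symbol is +1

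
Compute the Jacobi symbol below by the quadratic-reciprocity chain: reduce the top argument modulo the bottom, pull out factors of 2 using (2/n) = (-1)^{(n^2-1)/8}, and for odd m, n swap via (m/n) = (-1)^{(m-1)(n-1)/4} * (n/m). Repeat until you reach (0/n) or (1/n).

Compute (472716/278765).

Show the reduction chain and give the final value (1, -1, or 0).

(472716/278765): 472716 mod 278765 = 193951, so (472716/278765) = (193951/278765)
flip (193951/278765) -> (278765/193951): both odd, 193951 mod 4 = 3, 278765 mod 4 = 1, so the flip contributes +1; sign now +1
(278765/193951): 278765 mod 193951 = 84814, so (278765/193951) = (84814/193951)
factor out 2^1: 84814 = 2^1·42407; with 193951 mod 8 = 7, (2/193951) = +1; sign now +1; continue with (42407/193951)
flip (42407/193951) -> (193951/42407): both odd, 42407 mod 4 = 3, 193951 mod 4 = 3, so the flip contributes -1; sign now -1
(193951/42407): 193951 mod 42407 = 24323, so (193951/42407) = (24323/42407)
flip (24323/42407) -> (42407/24323): both odd, 24323 mod 4 = 3, 42407 mod 4 = 3, so the flip contributes -1; sign now +1
(42407/24323): 42407 mod 24323 = 18084, so (42407/24323) = (18084/24323)
factor out 2^2: 18084 = 2^2·4521; with 24323 mod 8 = 3, (2/24323) = -1; sign now +1; continue with (4521/24323)
flip (4521/24323) -> (24323/4521): both odd, 4521 mod 4 = 1, 24323 mod 4 = 3, so the flip contributes +1; sign now +1
(24323/4521): 24323 mod 4521 = 1718, so (24323/4521) = (1718/4521)
factor out 2^1: 1718 = 2^1·859; with 4521 mod 8 = 1, (2/4521) = +1; sign now +1; continue with (859/4521)
flip (859/4521) -> (4521/859): both odd, 859 mod 4 = 3, 4521 mod 4 = 1, so the flip contributes +1; sign now +1
(4521/859): 4521 mod 859 = 226, so (4521/859) = (226/859)
factor out 2^1: 226 = 2^1·113; with 859 mod 8 = 3, (2/859) = -1; sign now -1; continue with (113/859)
flip (113/859) -> (859/113): both odd, 113 mod 4 = 1, 859 mod 4 = 3, so the flip contributes +1; sign now -1
(859/113): 859 mod 113 = 68, so (859/113) = (68/113)
factor out 2^2: 68 = 2^2·17; with 113 mod 8 = 1, (2/113) = +1; sign now -1; continue with (17/113)
flip (17/113) -> (113/17): both odd, 17 mod 4 = 1, 113 mod 4 = 1, so the flip contributes +1; sign now -1
(113/17): 113 mod 17 = 11, so (113/17) = (11/17)
flip (11/17) -> (17/11): both odd, 11 mod 4 = 3, 17 mod 4 = 1, so the flip contributes +1; sign now -1
(17/11): 17 mod 11 = 6, so (17/11) = (6/11)
factor out 2^1: 6 = 2^1·3; with 11 mod 8 = 3, (2/11) = -1; sign now +1; continue with (3/11)
flip (3/11) -> (11/3): both odd, 3 mod 4 = 3, 11 mod 4 = 3, so the flip contributes -1; sign now -1
(11/3): 11 mod 3 = 2, so (11/3) = (2/3)
factor out 2^1: 2 = 2^1·1; with 3 mod 8 = 3, (2/3) = -1; sign now +1; continue with (1/3)
reached (1/3) = 1, so the symbol is +1

1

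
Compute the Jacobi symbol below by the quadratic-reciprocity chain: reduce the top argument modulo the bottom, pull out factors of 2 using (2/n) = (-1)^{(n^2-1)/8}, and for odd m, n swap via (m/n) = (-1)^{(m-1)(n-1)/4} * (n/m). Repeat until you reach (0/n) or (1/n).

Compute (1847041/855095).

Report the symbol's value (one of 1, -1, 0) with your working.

-1

(1847041/855095) = (136851/855095)   [reduce mod 855095]
reciprocity: (136851/855095) = -1·(855095/136851) since 136851 mod 4 = 3, 855095 mod 4 = 3; sign now -1
(855095/136851) = (33989/136851)   [reduce mod 136851]
reciprocity: (33989/136851) = +1·(136851/33989) since 33989 mod 4 = 1, 136851 mod 4 = 3; sign now -1
(136851/33989) = (895/33989)   [reduce mod 33989]
reciprocity: (895/33989) = +1·(33989/895) since 895 mod 4 = 3, 33989 mod 4 = 1; sign now -1
(33989/895) = (874/895)   [reduce mod 895]
874 = 2^1·437; (2/895) = +1 since 895 mod 8 = 7, so (874/895) = (+1)^1·(437/895); sign now -1
reciprocity: (437/895) = +1·(895/437) since 437 mod 4 = 1, 895 mod 4 = 3; sign now -1
(895/437) = (21/437)   [reduce mod 437]
reciprocity: (21/437) = +1·(437/21) since 21 mod 4 = 1, 437 mod 4 = 1; sign now -1
(437/21) = (17/21)   [reduce mod 21]
reciprocity: (17/21) = +1·(21/17) since 17 mod 4 = 1, 21 mod 4 = 1; sign now -1
(21/17) = (4/17)   [reduce mod 17]
4 = 2^2·1; (2/17) = +1 since 17 mod 8 = 1, so (4/17) = (+1)^2·(1/17); sign now -1
(1/17) = 1; final value = sign = -1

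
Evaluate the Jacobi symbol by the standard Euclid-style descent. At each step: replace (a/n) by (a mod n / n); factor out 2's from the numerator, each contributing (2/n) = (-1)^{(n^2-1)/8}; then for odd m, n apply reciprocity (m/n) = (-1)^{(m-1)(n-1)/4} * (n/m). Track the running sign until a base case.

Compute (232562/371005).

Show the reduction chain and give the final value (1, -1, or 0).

factor out 2^1: 232562 = 2^1·116281; with 371005 mod 8 = 5, (2/371005) = -1; sign now -1; continue with (116281/371005)
flip (116281/371005) -> (371005/116281): both odd, 116281 mod 4 = 1, 371005 mod 4 = 1, so the flip contributes +1; sign now -1
(371005/116281): 371005 mod 116281 = 22162, so (371005/116281) = (22162/116281)
factor out 2^1: 22162 = 2^1·11081; with 116281 mod 8 = 1, (2/116281) = +1; sign now -1; continue with (11081/116281)
flip (11081/116281) -> (116281/11081): both odd, 11081 mod 4 = 1, 116281 mod 4 = 1, so the flip contributes +1; sign now -1
(116281/11081): 116281 mod 11081 = 5471, so (116281/11081) = (5471/11081)
flip (5471/11081) -> (11081/5471): both odd, 5471 mod 4 = 3, 11081 mod 4 = 1, so the flip contributes +1; sign now -1
(11081/5471): 11081 mod 5471 = 139, so (11081/5471) = (139/5471)
flip (139/5471) -> (5471/139): both odd, 139 mod 4 = 3, 5471 mod 4 = 3, so the flip contributes -1; sign now +1
(5471/139): 5471 mod 139 = 50, so (5471/139) = (50/139)
factor out 2^1: 50 = 2^1·25; with 139 mod 8 = 3, (2/139) = -1; sign now -1; continue with (25/139)
flip (25/139) -> (139/25): both odd, 25 mod 4 = 1, 139 mod 4 = 3, so the flip contributes +1; sign now -1
(139/25): 139 mod 25 = 14, so (139/25) = (14/25)
factor out 2^1: 14 = 2^1·7; with 25 mod 8 = 1, (2/25) = +1; sign now -1; continue with (7/25)
flip (7/25) -> (25/7): both odd, 7 mod 4 = 3, 25 mod 4 = 1, so the flip contributes +1; sign now -1
(25/7): 25 mod 7 = 4, so (25/7) = (4/7)
factor out 2^2: 4 = 2^2·1; with 7 mod 8 = 7, (2/7) = +1; sign now -1; continue with (1/7)
reached (1/7) = 1, so the symbol is -1

-1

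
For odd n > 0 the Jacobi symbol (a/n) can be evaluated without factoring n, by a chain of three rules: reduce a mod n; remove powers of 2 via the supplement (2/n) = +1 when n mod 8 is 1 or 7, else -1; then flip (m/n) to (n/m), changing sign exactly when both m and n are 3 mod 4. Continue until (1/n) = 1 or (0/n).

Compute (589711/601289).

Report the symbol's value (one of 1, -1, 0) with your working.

reciprocity: (589711/601289) = +1·(601289/589711) since 589711 mod 4 = 3, 601289 mod 4 = 1; sign now +1
(601289/589711) = (11578/589711)   [reduce mod 589711]
11578 = 2^1·5789; (2/589711) = +1 since 589711 mod 8 = 7, so (11578/589711) = (+1)^1·(5789/589711); sign now +1
reciprocity: (5789/589711) = +1·(589711/5789) since 5789 mod 4 = 1, 589711 mod 4 = 3; sign now +1
(589711/5789) = (5022/5789)   [reduce mod 5789]
5022 = 2^1·2511; (2/5789) = -1 since 5789 mod 8 = 5, so (5022/5789) = (-1)^1·(2511/5789); sign now -1
reciprocity: (2511/5789) = +1·(5789/2511) since 2511 mod 4 = 3, 5789 mod 4 = 1; sign now -1
(5789/2511) = (767/2511)   [reduce mod 2511]
reciprocity: (767/2511) = -1·(2511/767) since 767 mod 4 = 3, 2511 mod 4 = 3; sign now +1
(2511/767) = (210/767)   [reduce mod 767]
210 = 2^1·105; (2/767) = +1 since 767 mod 8 = 7, so (210/767) = (+1)^1·(105/767); sign now +1
reciprocity: (105/767) = +1·(767/105) since 105 mod 4 = 1, 767 mod 4 = 3; sign now +1
(767/105) = (32/105)   [reduce mod 105]
32 = 2^5·1; (2/105) = +1 since 105 mod 8 = 1, so (32/105) = (+1)^5·(1/105); sign now +1
(1/105) = 1; final value = sign = +1

1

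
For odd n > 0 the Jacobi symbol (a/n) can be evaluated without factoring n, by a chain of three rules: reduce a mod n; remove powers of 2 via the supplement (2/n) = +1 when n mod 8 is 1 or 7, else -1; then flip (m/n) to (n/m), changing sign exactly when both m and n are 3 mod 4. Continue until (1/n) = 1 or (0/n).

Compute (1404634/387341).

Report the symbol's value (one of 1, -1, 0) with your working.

1

(1404634/387341) = (242611/387341)   [reduce mod 387341]
reciprocity: (242611/387341) = +1·(387341/242611) since 242611 mod 4 = 3, 387341 mod 4 = 1; sign now +1
(387341/242611) = (144730/242611)   [reduce mod 242611]
144730 = 2^1·72365; (2/242611) = -1 since 242611 mod 8 = 3, so (144730/242611) = (-1)^1·(72365/242611); sign now -1
reciprocity: (72365/242611) = +1·(242611/72365) since 72365 mod 4 = 1, 242611 mod 4 = 3; sign now -1
(242611/72365) = (25516/72365)   [reduce mod 72365]
25516 = 2^2·6379; (2/72365) = -1 since 72365 mod 8 = 5, so (25516/72365) = (-1)^2·(6379/72365); sign now -1
reciprocity: (6379/72365) = +1·(72365/6379) since 6379 mod 4 = 3, 72365 mod 4 = 1; sign now -1
(72365/6379) = (2196/6379)   [reduce mod 6379]
2196 = 2^2·549; (2/6379) = -1 since 6379 mod 8 = 3, so (2196/6379) = (-1)^2·(549/6379); sign now -1
reciprocity: (549/6379) = +1·(6379/549) since 549 mod 4 = 1, 6379 mod 4 = 3; sign now -1
(6379/549) = (340/549)   [reduce mod 549]
340 = 2^2·85; (2/549) = -1 since 549 mod 8 = 5, so (340/549) = (-1)^2·(85/549); sign now -1
reciprocity: (85/549) = +1·(549/85) since 85 mod 4 = 1, 549 mod 4 = 1; sign now -1
(549/85) = (39/85)   [reduce mod 85]
reciprocity: (39/85) = +1·(85/39) since 39 mod 4 = 3, 85 mod 4 = 1; sign now -1
(85/39) = (7/39)   [reduce mod 39]
reciprocity: (7/39) = -1·(39/7) since 7 mod 4 = 3, 39 mod 4 = 3; sign now +1
(39/7) = (4/7)   [reduce mod 7]
4 = 2^2·1; (2/7) = +1 since 7 mod 8 = 7, so (4/7) = (+1)^2·(1/7); sign now +1
(1/7) = 1; final value = sign = +1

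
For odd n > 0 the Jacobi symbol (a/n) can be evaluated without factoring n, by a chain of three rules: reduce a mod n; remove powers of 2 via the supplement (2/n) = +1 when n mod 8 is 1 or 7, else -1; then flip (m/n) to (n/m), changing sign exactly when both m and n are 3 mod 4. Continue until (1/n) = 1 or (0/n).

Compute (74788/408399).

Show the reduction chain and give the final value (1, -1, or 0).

74788 = 2^2·18697; (2/408399) = +1 since 408399 mod 8 = 7, so (74788/408399) = (+1)^2·(18697/408399); sign now +1
reciprocity: (18697/408399) = +1·(408399/18697) since 18697 mod 4 = 1, 408399 mod 4 = 3; sign now +1
(408399/18697) = (15762/18697)   [reduce mod 18697]
15762 = 2^1·7881; (2/18697) = +1 since 18697 mod 8 = 1, so (15762/18697) = (+1)^1·(7881/18697); sign now +1
reciprocity: (7881/18697) = +1·(18697/7881) since 7881 mod 4 = 1, 18697 mod 4 = 1; sign now +1
(18697/7881) = (2935/7881)   [reduce mod 7881]
reciprocity: (2935/7881) = +1·(7881/2935) since 2935 mod 4 = 3, 7881 mod 4 = 1; sign now +1
(7881/2935) = (2011/2935)   [reduce mod 2935]
reciprocity: (2011/2935) = -1·(2935/2011) since 2011 mod 4 = 3, 2935 mod 4 = 3; sign now -1
(2935/2011) = (924/2011)   [reduce mod 2011]
924 = 2^2·231; (2/2011) = -1 since 2011 mod 8 = 3, so (924/2011) = (-1)^2·(231/2011); sign now -1
reciprocity: (231/2011) = -1·(2011/231) since 231 mod 4 = 3, 2011 mod 4 = 3; sign now +1
(2011/231) = (163/231)   [reduce mod 231]
reciprocity: (163/231) = -1·(231/163) since 163 mod 4 = 3, 231 mod 4 = 3; sign now -1
(231/163) = (68/163)   [reduce mod 163]
68 = 2^2·17; (2/163) = -1 since 163 mod 8 = 3, so (68/163) = (-1)^2·(17/163); sign now -1
reciprocity: (17/163) = +1·(163/17) since 17 mod 4 = 1, 163 mod 4 = 3; sign now -1
(163/17) = (10/17)   [reduce mod 17]
10 = 2^1·5; (2/17) = +1 since 17 mod 8 = 1, so (10/17) = (+1)^1·(5/17); sign now -1
reciprocity: (5/17) = +1·(17/5) since 5 mod 4 = 1, 17 mod 4 = 1; sign now -1
(17/5) = (2/5)   [reduce mod 5]
2 = 2^1·1; (2/5) = -1 since 5 mod 8 = 5, so (2/5) = (-1)^1·(1/5); sign now +1
(1/5) = 1; final value = sign = +1

1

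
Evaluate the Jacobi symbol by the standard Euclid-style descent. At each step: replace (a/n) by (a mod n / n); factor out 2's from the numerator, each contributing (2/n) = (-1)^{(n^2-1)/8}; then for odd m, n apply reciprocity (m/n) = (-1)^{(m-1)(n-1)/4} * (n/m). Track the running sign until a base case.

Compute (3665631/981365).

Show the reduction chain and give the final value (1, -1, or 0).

(3665631/981365): 3665631 mod 981365 = 721536, so (3665631/981365) = (721536/981365)
factor out 2^7: 721536 = 2^7·5637; with 981365 mod 8 = 5, (2/981365) = -1; sign now -1; continue with (5637/981365)
flip (5637/981365) -> (981365/5637): both odd, 5637 mod 4 = 1, 981365 mod 4 = 1, so the flip contributes +1; sign now -1
(981365/5637): 981365 mod 5637 = 527, so (981365/5637) = (527/5637)
flip (527/5637) -> (5637/527): both odd, 527 mod 4 = 3, 5637 mod 4 = 1, so the flip contributes +1; sign now -1
(5637/527): 5637 mod 527 = 367, so (5637/527) = (367/527)
flip (367/527) -> (527/367): both odd, 367 mod 4 = 3, 527 mod 4 = 3, so the flip contributes -1; sign now +1
(527/367): 527 mod 367 = 160, so (527/367) = (160/367)
factor out 2^5: 160 = 2^5·5; with 367 mod 8 = 7, (2/367) = +1; sign now +1; continue with (5/367)
flip (5/367) -> (367/5): both odd, 5 mod 4 = 1, 367 mod 4 = 3, so the flip contributes +1; sign now +1
(367/5): 367 mod 5 = 2, so (367/5) = (2/5)
factor out 2^1: 2 = 2^1·1; with 5 mod 8 = 5, (2/5) = -1; sign now -1; continue with (1/5)
reached (1/5) = 1, so the symbol is -1

-1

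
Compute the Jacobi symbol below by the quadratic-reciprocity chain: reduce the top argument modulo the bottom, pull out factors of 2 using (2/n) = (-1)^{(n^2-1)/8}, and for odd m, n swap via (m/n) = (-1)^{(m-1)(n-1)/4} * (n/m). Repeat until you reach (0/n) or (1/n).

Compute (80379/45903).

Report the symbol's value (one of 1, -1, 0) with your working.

0

(80379/45903) = (34476/45903)   [reduce mod 45903]
34476 = 2^2·8619; (2/45903) = +1 since 45903 mod 8 = 7, so (34476/45903) = (+1)^2·(8619/45903); sign now +1
reciprocity: (8619/45903) = -1·(45903/8619) since 8619 mod 4 = 3, 45903 mod 4 = 3; sign now -1
(45903/8619) = (2808/8619)   [reduce mod 8619]
2808 = 2^3·351; (2/8619) = -1 since 8619 mod 8 = 3, so (2808/8619) = (-1)^3·(351/8619); sign now +1
reciprocity: (351/8619) = -1·(8619/351) since 351 mod 4 = 3, 8619 mod 4 = 3; sign now -1
(8619/351) = (195/351)   [reduce mod 351]
reciprocity: (195/351) = -1·(351/195) since 195 mod 4 = 3, 351 mod 4 = 3; sign now +1
(351/195) = (156/195)   [reduce mod 195]
156 = 2^2·39; (2/195) = -1 since 195 mod 8 = 3, so (156/195) = (-1)^2·(39/195); sign now +1
reciprocity: (39/195) = -1·(195/39) since 39 mod 4 = 3, 195 mod 4 = 3; sign now -1
(195/39) = (0/39)   [reduce mod 39]
(0/39) = 0   [gcd(a, n) > 1]; final value = 0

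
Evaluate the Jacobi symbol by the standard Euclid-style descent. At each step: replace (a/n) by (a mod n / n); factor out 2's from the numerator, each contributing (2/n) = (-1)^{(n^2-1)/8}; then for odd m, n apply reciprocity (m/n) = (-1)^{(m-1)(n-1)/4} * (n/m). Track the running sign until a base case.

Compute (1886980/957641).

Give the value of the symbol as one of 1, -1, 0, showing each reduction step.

(1886980/957641): 1886980 mod 957641 = 929339, so (1886980/957641) = (929339/957641)
flip (929339/957641) -> (957641/929339): both odd, 929339 mod 4 = 3, 957641 mod 4 = 1, so the flip contributes +1; sign now +1
(957641/929339): 957641 mod 929339 = 28302, so (957641/929339) = (28302/929339)
factor out 2^1: 28302 = 2^1·14151; with 929339 mod 8 = 3, (2/929339) = -1; sign now -1; continue with (14151/929339)
flip (14151/929339) -> (929339/14151): both odd, 14151 mod 4 = 3, 929339 mod 4 = 3, so the flip contributes -1; sign now +1
(929339/14151): 929339 mod 14151 = 9524, so (929339/14151) = (9524/14151)
factor out 2^2: 9524 = 2^2·2381; with 14151 mod 8 = 7, (2/14151) = +1; sign now +1; continue with (2381/14151)
flip (2381/14151) -> (14151/2381): both odd, 2381 mod 4 = 1, 14151 mod 4 = 3, so the flip contributes +1; sign now +1
(14151/2381): 14151 mod 2381 = 2246, so (14151/2381) = (2246/2381)
factor out 2^1: 2246 = 2^1·1123; with 2381 mod 8 = 5, (2/2381) = -1; sign now -1; continue with (1123/2381)
flip (1123/2381) -> (2381/1123): both odd, 1123 mod 4 = 3, 2381 mod 4 = 1, so the flip contributes +1; sign now -1
(2381/1123): 2381 mod 1123 = 135, so (2381/1123) = (135/1123)
flip (135/1123) -> (1123/135): both odd, 135 mod 4 = 3, 1123 mod 4 = 3, so the flip contributes -1; sign now +1
(1123/135): 1123 mod 135 = 43, so (1123/135) = (43/135)
flip (43/135) -> (135/43): both odd, 43 mod 4 = 3, 135 mod 4 = 3, so the flip contributes -1; sign now -1
(135/43): 135 mod 43 = 6, so (135/43) = (6/43)
factor out 2^1: 6 = 2^1·3; with 43 mod 8 = 3, (2/43) = -1; sign now +1; continue with (3/43)
flip (3/43) -> (43/3): both odd, 3 mod 4 = 3, 43 mod 4 = 3, so the flip contributes -1; sign now -1
(43/3): 43 mod 3 = 1, so (43/3) = (1/3)
reached (1/3) = 1, so the symbol is -1

-1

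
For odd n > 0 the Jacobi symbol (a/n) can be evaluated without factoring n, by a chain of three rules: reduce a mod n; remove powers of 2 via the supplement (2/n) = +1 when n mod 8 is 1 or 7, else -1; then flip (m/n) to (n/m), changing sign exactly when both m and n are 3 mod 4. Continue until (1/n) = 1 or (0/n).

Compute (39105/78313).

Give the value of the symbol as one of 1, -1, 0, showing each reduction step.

1

flip (39105/78313) -> (78313/39105): both odd, 39105 mod 4 = 1, 78313 mod 4 = 1, so the flip contributes +1; sign now +1
(78313/39105): 78313 mod 39105 = 103, so (78313/39105) = (103/39105)
flip (103/39105) -> (39105/103): both odd, 103 mod 4 = 3, 39105 mod 4 = 1, so the flip contributes +1; sign now +1
(39105/103): 39105 mod 103 = 68, so (39105/103) = (68/103)
factor out 2^2: 68 = 2^2·17; with 103 mod 8 = 7, (2/103) = +1; sign now +1; continue with (17/103)
flip (17/103) -> (103/17): both odd, 17 mod 4 = 1, 103 mod 4 = 3, so the flip contributes +1; sign now +1
(103/17): 103 mod 17 = 1, so (103/17) = (1/17)
reached (1/17) = 1, so the symbol is +1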